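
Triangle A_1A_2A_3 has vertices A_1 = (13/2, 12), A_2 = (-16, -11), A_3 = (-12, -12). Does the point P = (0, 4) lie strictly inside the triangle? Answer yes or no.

Barycentric coordinates of P: (152/229, 16/229, 61/229).
The three coordinates are positive, positive, positive; a point is interior exactly when all three are positive.

yes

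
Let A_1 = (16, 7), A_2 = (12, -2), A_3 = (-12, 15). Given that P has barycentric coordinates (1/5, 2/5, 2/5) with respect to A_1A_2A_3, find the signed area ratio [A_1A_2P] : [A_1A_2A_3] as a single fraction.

2/5

The signed ratio [A_1A_2P]/[A_1A_2A_3] equals the barycentric coordinate of P at vertex A_3, which is 2/5.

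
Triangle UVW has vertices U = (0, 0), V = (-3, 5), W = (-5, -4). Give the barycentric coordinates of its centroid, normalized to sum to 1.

The centroid is the average of the vertices, so each weight is 1/3.

(1/3, 1/3, 1/3)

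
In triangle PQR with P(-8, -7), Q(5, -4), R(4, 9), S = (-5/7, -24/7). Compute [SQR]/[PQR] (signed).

[PQR] = ½·((-8)·(-4−9) + 5·(9−(-7)) + 4·(-7−(-4))) = ½·(104 + 80 − 12) = 86.
[SQR] = ½·((-5/7)·(-4−9) + 5·(9−(-24/7)) + 4·(-24/7−(-4))) = ½·(65/7 + 435/7 + 16/7) = 258/7, so the ratio is (258/7)/86 = 3/7.

3/7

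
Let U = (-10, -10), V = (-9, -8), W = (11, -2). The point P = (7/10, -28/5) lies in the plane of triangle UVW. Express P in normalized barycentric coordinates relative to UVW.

(3/10, 1/5, 1/2)

Signed area of the reference triangle: [UVW] = ½·((-10)·(-8−(-2)) + (-9)·(-2−(-10)) + 11·(-10−(-8))) = ½·(60 − 72 − 22) = -17.
[PVW] = ½·((7/10)·(-8−(-2)) + (-9)·(-2−(-28/5)) + 11·(-28/5−(-8))) = ½·(-21/5 − 162/5 + 132/5) = -51/10, so the U-coordinate is (-51/10)/(-17) = 3/10.
[UPW] = ½·((-10)·(-28/5−(-2)) + (7/10)·(-2−(-10)) + 11·(-10−(-28/5))) = ½·(36 + 28/5 − 242/5) = -17/5, so the V-coordinate is 1/5.
[UVP] = ½·((-10)·(-8−(-28/5)) + (-9)·(-28/5−(-10)) + (7/10)·(-10−(-8))) = ½·(24 − 198/5 − 7/5) = -17/2, so the W-coordinate is 1/2.
Check: 3/10 + 1/5 + 1/2 = 1.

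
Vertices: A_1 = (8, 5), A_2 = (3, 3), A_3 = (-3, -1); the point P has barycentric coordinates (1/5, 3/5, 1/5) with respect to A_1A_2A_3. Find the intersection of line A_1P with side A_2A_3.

Line A_1P meets A_2A_3 where the A_1-coordinate vanishes; zeroing P's A_1-weight and renormalizing leaves A_2, A_3-weights 3/5 : 1/5 → (3/4, 1/4).
So Q = (3/4)·A_2 + (1/4)·A_3 = (3/2, 2).

(3/2, 2)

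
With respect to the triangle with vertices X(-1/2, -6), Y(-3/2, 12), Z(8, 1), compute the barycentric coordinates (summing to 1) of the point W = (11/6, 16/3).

(1/6, 1/2, 1/3)

Signed area of the reference triangle: [XYZ] = ½·((-1/2)·(12−1) + (-3/2)·(1−(-6)) + 8·(-6−12)) = ½·(-11/2 − 21/2 − 144) = -80.
[WYZ] = ½·((11/6)·(12−1) + (-3/2)·(1−(16/3)) + 8·(16/3−12)) = ½·(121/6 + 13/2 − 160/3) = -40/3, so the X-coordinate is (-40/3)/(-80) = 1/6.
[XWZ] = ½·((-1/2)·(16/3−1) + (11/6)·(1−(-6)) + 8·(-6−(16/3))) = ½·(-13/6 + 77/6 − 272/3) = -40, so the Y-coordinate is 1/2.
[XYW] = ½·((-1/2)·(12−(16/3)) + (-3/2)·(16/3−(-6)) + (11/6)·(-6−12)) = ½·(-10/3 − 17 − 33) = -80/3, so the Z-coordinate is 1/3.
Check: 1/6 + 1/2 + 1/3 = 1.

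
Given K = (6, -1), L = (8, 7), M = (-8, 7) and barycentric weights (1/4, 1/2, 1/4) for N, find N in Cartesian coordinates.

N = (1/4)·K + (1/2)·L + (1/4)·M.
x-coordinate: (1/4)·6 + (1/2)·8 + (1/4)·(-8) = 7/2.
y-coordinate: (1/4)·(-1) + (1/2)·7 + (1/4)·7 = 5.

(7/2, 5)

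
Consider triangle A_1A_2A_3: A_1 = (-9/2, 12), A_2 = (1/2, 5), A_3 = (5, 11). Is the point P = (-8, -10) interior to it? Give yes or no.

no

Barycentric coordinates of P: (-11/41, 425/123, -269/123).
The three coordinates are negative, positive, negative; a point is interior exactly when all three are positive.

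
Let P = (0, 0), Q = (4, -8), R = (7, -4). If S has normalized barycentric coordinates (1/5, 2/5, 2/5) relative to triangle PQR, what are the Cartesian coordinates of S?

(22/5, -24/5)

S = (1/5)·P + (2/5)·Q + (2/5)·R.
x-coordinate: (1/5)·0 + (2/5)·4 + (2/5)·7 = 22/5.
y-coordinate: (1/5)·0 + (2/5)·(-8) + (2/5)·(-4) = -24/5.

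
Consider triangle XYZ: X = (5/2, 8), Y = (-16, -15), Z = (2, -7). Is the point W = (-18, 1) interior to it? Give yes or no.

no

Barycentric coordinates of W: (8/7, 8/7, -9/7).
The three coordinates are positive, positive, negative; a point is interior exactly when all three are positive.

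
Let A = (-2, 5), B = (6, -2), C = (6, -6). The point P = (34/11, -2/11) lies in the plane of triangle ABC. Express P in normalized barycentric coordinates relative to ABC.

Signed area of the reference triangle: [ABC] = ½·((-2)·(-2−(-6)) + 6·(-6−5) + 6·(5−(-2))) = ½·(-8 − 66 + 42) = -16.
[PBC] = ½·((34/11)·(-2−(-6)) + 6·(-6−(-2/11)) + 6·(-2/11−(-2))) = ½·(136/11 − 384/11 + 120/11) = -64/11, so the A-coordinate is (-64/11)/(-16) = 4/11.
[APC] = ½·((-2)·(-2/11−(-6)) + (34/11)·(-6−5) + 6·(5−(-2/11))) = ½·(-128/11 − 34 + 342/11) = -80/11, so the B-coordinate is 5/11.
[ABP] = ½·((-2)·(-2−(-2/11)) + 6·(-2/11−5) + (34/11)·(5−(-2))) = ½·(40/11 − 342/11 + 238/11) = -32/11, so the C-coordinate is 2/11.
Check: 4/11 + 5/11 + 2/11 = 1.

(4/11, 5/11, 2/11)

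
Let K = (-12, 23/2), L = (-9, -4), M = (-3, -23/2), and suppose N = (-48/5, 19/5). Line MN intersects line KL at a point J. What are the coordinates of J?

Barycentric coordinates of N with respect to KLM: (3/5, 1/5, 1/5).
On side KL the M-coordinate is zero; dropping N's M-weight 1/5 and renormalizing the remaining 3/5 : 1/5 gives weights 3/4, 1/4 on K, L.
J = (3/4)·(-12, 23/2) + (1/4)·(-9, -4) = (-45/4, 61/8).

(-45/4, 61/8)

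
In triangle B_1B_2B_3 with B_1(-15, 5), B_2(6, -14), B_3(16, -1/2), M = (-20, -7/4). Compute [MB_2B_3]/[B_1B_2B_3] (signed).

1

[B_1B_2B_3] = ½·((-15)·(-14−(-1/2)) + 6·(-1/2−5) + 16·(5−(-14))) = ½·(405/2 − 33 + 304) = 947/4.
[MB_2B_3] = ½·((-20)·(-14−(-1/2)) + 6·(-1/2−(-7/4)) + 16·(-7/4−(-14))) = ½·(270 + 15/2 + 196) = 947/4, so the ratio is (947/4)/(947/4) = 1.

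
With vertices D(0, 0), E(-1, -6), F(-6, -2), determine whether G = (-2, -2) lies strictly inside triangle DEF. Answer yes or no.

Barycentric coordinates of G: (8/17, 4/17, 5/17).
The three coordinates are positive, positive, positive; a point is interior exactly when all three are positive.

yes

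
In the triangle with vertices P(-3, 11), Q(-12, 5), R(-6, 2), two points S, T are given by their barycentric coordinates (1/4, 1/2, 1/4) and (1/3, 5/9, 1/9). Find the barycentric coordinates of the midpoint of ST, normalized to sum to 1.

Since both coordinate triples sum to 1, the midpoint's barycentrics are the componentwise average.
(1/4+1/3)/2 = 7/24; similarly 19/36 and 13/72.

(7/24, 19/36, 13/72)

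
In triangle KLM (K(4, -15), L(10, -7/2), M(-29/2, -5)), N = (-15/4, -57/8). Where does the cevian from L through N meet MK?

Barycentric coordinates of N with respect to KLM: (1/4, 1/4, 1/2).
On side MK the L-coordinate is zero; dropping N's L-weight 1/4 and renormalizing the remaining 1/2 : 1/4 gives weights 2/3, 1/3 on M, K.
J = (2/3)·(-29/2, -5) + (1/3)·(4, -15) = (-25/3, -25/3).

(-25/3, -25/3)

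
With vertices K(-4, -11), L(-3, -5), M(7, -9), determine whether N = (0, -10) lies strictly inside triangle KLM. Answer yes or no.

Barycentric coordinates of N: (19/32, 3/64, 23/64).
The three coordinates are positive, positive, positive; a point is interior exactly when all three are positive.

yes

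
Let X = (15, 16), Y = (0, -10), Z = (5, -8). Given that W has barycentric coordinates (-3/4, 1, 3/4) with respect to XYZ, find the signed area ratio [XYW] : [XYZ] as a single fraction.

The signed ratio [XYW]/[XYZ] equals the barycentric coordinate of W at vertex Z, which is 3/4.

3/4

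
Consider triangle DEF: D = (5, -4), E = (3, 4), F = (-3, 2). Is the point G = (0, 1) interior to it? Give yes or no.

Barycentric coordinates of G: (3/13, 5/26, 15/26).
The three coordinates are positive, positive, positive; a point is interior exactly when all three are positive.

yes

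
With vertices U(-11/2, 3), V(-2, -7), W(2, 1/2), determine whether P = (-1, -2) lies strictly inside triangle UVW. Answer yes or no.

yes

Barycentric coordinates of P: (10/53, 21/53, 22/53).
The three coordinates are positive, positive, positive; a point is interior exactly when all three are positive.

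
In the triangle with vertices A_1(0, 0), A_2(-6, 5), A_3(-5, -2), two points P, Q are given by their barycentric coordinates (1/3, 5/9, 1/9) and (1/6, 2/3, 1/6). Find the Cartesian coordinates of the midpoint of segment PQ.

(-157/36, 25/9)

Barycentric coordinates of the midpoint are the average: (1/4, 11/18, 5/36).
Converting: (1/4)·A_1 + (11/18)·A_2 + (5/36)·A_3 = (-157/36, 25/9).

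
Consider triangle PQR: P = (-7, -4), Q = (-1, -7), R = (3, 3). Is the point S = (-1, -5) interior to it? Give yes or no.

Barycentric coordinates of S: (1/9, 13/18, 1/6).
The three coordinates are positive, positive, positive; a point is interior exactly when all three are positive.

yes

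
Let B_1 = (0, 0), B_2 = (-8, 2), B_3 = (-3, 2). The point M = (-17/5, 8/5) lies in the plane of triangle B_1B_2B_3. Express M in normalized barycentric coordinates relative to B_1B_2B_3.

(1/5, 1/5, 3/5)

Signed area of the reference triangle: [B_1B_2B_3] = ½·(0·(2−2) + (-8)·(2−0) + (-3)·(0−2)) = ½·(0 − 16 + 6) = -5.
[MB_2B_3] = ½·((-17/5)·(2−2) + (-8)·(2−(8/5)) + (-3)·(8/5−2)) = ½·(0 − 16/5 + 6/5) = -1, so the B_1-coordinate is (-1)/(-5) = 1/5.
[B_1MB_3] = ½·(0·(8/5−2) + (-17/5)·(2−0) + (-3)·(0−(8/5))) = ½·(0 − 34/5 + 24/5) = -1, so the B_2-coordinate is 1/5.
[B_1B_2M] = ½·(0·(2−(8/5)) + (-8)·(8/5−0) + (-17/5)·(0−2)) = ½·(0 − 64/5 + 34/5) = -3, so the B_3-coordinate is 3/5.
Check: 1/5 + 1/5 + 3/5 = 1.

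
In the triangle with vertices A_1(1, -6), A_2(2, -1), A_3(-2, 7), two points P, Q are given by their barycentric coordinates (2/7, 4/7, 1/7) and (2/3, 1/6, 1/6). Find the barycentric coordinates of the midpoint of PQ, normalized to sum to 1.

(10/21, 31/84, 13/84)

Since both coordinate triples sum to 1, the midpoint's barycentrics are the componentwise average.
(2/7+2/3)/2 = 10/21; similarly 31/84 and 13/84.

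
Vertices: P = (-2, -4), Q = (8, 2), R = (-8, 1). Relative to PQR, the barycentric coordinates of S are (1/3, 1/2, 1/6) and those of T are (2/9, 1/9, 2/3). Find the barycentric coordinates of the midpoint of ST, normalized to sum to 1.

Since both coordinate triples sum to 1, the midpoint's barycentrics are the componentwise average.
(1/3+2/9)/2 = 5/18; similarly 11/36 and 5/12.

(5/18, 11/36, 5/12)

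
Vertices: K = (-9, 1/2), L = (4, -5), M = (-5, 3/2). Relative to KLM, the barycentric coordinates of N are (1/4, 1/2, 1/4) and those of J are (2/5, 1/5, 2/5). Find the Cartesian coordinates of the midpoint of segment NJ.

Barycentric coordinates of the midpoint are the average: (13/40, 7/20, 13/40).
Converting: (13/40)·K + (7/20)·L + (13/40)·M = (-63/20, -11/10).

(-63/20, -11/10)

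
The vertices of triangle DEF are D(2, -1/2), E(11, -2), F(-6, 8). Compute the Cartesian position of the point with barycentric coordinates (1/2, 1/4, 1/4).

(9/4, 5/4)

G = (1/2)·D + (1/4)·E + (1/4)·F.
x-coordinate: (1/2)·2 + (1/4)·11 + (1/4)·(-6) = 9/4.
y-coordinate: (1/2)·(-1/2) + (1/4)·(-2) + (1/4)·8 = 5/4.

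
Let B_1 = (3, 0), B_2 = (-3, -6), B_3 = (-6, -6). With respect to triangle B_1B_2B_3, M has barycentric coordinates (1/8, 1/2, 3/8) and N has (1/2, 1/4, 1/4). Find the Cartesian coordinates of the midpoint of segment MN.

Barycentric coordinates of the midpoint are the average: (5/16, 3/8, 5/16).
Converting: (5/16)·B_1 + (3/8)·B_2 + (5/16)·B_3 = (-33/16, -33/8).

(-33/16, -33/8)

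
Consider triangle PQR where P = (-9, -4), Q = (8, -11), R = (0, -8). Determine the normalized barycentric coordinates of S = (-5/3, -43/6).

Signed area of the reference triangle: [PQR] = ½·((-9)·(-11−(-8)) + 8·(-8−(-4)) + 0·(-4−(-11))) = ½·(27 − 32 + 0) = -5/2.
[SQR] = ½·((-5/3)·(-11−(-8)) + 8·(-8−(-43/6)) + 0·(-43/6−(-11))) = ½·(5 − 20/3 + 0) = -5/6, so the P-coordinate is (-5/6)/(-5/2) = 1/3.
[PSR] = ½·((-9)·(-43/6−(-8)) + (-5/3)·(-8−(-4)) + 0·(-4−(-43/6))) = ½·(-15/2 + 20/3 + 0) = -5/12, so the Q-coordinate is 1/6.
[PQS] = ½·((-9)·(-11−(-43/6)) + 8·(-43/6−(-4)) + (-5/3)·(-4−(-11))) = ½·(69/2 − 76/3 − 35/3) = -5/4, so the R-coordinate is 1/2.
Check: 1/3 + 1/6 + 1/2 = 1.

(1/3, 1/6, 1/2)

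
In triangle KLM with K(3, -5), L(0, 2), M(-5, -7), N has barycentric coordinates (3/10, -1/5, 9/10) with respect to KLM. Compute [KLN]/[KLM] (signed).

9/10

The signed ratio [KLN]/[KLM] equals the barycentric coordinate of N at vertex M, which is 9/10.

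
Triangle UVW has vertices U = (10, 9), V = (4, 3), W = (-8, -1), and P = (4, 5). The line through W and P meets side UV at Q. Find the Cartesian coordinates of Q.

Barycentric coordinates of P with respect to UVW: (1/2, 1/4, 1/4).
On side UV the W-coordinate is zero; dropping P's W-weight 1/4 and renormalizing the remaining 1/2 : 1/4 gives weights 2/3, 1/3 on U, V.
Q = (2/3)·(10, 9) + (1/3)·(4, 3) = (8, 7).

(8, 7)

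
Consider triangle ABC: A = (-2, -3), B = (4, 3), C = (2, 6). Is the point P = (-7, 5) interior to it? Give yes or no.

no

Barycentric coordinates of P: (29/30, -77/30, 13/5).
The three coordinates are positive, negative, positive; a point is interior exactly when all three are positive.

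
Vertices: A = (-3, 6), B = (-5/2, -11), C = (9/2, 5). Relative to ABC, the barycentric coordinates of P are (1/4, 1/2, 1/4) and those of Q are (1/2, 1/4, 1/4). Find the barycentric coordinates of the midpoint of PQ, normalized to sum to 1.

Since both coordinate triples sum to 1, the midpoint's barycentrics are the componentwise average.
(1/4+1/2)/2 = 3/8; similarly 3/8 and 1/4.

(3/8, 3/8, 1/4)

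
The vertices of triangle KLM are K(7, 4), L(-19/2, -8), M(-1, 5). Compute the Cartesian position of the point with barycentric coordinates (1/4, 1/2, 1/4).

(-13/4, -7/4)

N = (1/4)·K + (1/2)·L + (1/4)·M.
x-coordinate: (1/4)·7 + (1/2)·(-19/2) + (1/4)·(-1) = -13/4.
y-coordinate: (1/4)·4 + (1/2)·(-8) + (1/4)·5 = -7/4.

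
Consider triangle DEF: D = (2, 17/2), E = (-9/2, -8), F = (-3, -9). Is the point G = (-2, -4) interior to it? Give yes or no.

Barycentric coordinates of G: (34/125, 6/25, 61/125).
The three coordinates are positive, positive, positive; a point is interior exactly when all three are positive.

yes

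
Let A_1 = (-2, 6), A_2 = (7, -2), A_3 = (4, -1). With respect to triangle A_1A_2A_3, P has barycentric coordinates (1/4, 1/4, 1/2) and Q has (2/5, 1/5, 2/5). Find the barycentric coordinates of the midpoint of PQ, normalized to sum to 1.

Since both coordinate triples sum to 1, the midpoint's barycentrics are the componentwise average.
(1/4+2/5)/2 = 13/40; similarly 9/40 and 9/20.

(13/40, 9/40, 9/20)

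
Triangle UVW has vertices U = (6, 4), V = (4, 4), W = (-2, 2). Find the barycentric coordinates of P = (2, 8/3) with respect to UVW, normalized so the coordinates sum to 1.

Signed area of the reference triangle: [UVW] = ½·(6·(4−2) + 4·(2−4) + (-2)·(4−4)) = ½·(12 − 8 + 0) = 2.
[PVW] = ½·(2·(4−2) + 4·(2−(8/3)) + (-2)·(8/3−4)) = ½·(4 − 8/3 + 8/3) = 2, so the U-coordinate is 2/2 = 1.
[UPW] = ½·(6·(8/3−2) + 2·(2−4) + (-2)·(4−(8/3))) = ½·(4 − 4 − 8/3) = -4/3, so the V-coordinate is -2/3.
[UVP] = ½·(6·(4−(8/3)) + 4·(8/3−4) + 2·(4−4)) = ½·(8 − 16/3 + 0) = 4/3, so the W-coordinate is 2/3.

(1, -2/3, 2/3)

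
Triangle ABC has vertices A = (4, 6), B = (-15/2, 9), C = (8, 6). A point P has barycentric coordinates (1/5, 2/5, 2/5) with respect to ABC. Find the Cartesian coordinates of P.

P = (1/5)·A + (2/5)·B + (2/5)·C.
x-coordinate: (1/5)·4 + (2/5)·(-15/2) + (2/5)·8 = 1.
y-coordinate: (1/5)·6 + (2/5)·9 + (2/5)·6 = 36/5.

(1, 36/5)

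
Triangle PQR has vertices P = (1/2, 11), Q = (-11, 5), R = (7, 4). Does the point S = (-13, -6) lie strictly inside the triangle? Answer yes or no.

Barycentric coordinates of S: (-400/239, 410/239, 229/239).
The three coordinates are negative, positive, positive; a point is interior exactly when all three are positive.

no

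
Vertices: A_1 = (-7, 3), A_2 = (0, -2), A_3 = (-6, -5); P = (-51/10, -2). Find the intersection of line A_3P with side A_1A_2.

Barycentric coordinates of P with respect to A_1A_2A_3: (3/10, 1/5, 1/2).
On side A_1A_2 the A_3-coordinate is zero; dropping P's A_3-weight 1/2 and renormalizing the remaining 3/10 : 1/5 gives weights 3/5, 2/5 on A_1, A_2.
Q = (3/5)·(-7, 3) + (2/5)·(0, -2) = (-21/5, 1).

(-21/5, 1)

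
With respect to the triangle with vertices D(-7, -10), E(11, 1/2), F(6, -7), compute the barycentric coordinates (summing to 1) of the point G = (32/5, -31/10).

(1/5, 3/5, 1/5)

Signed area of the reference triangle: [DEF] = ½·((-7)·(1/2−(-7)) + 11·(-7−(-10)) + 6·(-10−(1/2))) = ½·(-105/2 + 33 − 63) = -165/4.
[GEF] = ½·((32/5)·(1/2−(-7)) + 11·(-7−(-31/10)) + 6·(-31/10−(1/2))) = ½·(48 − 429/10 − 108/5) = -33/4, so the D-coordinate is (-33/4)/(-165/4) = 1/5.
[DGF] = ½·((-7)·(-31/10−(-7)) + (32/5)·(-7−(-10)) + 6·(-10−(-31/10))) = ½·(-273/10 + 96/5 − 207/5) = -99/4, so the E-coordinate is 3/5.
[DEG] = ½·((-7)·(1/2−(-31/10)) + 11·(-31/10−(-10)) + (32/5)·(-10−(1/2))) = ½·(-126/5 + 759/10 − 336/5) = -33/4, so the F-coordinate is 1/5.
Check: 1/5 + 3/5 + 1/5 = 1.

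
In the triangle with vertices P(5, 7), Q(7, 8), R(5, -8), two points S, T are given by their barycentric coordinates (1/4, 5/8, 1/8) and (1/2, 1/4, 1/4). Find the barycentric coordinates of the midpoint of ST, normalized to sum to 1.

Since both coordinate triples sum to 1, the midpoint's barycentrics are the componentwise average.
(1/4+1/2)/2 = 3/8; similarly 7/16 and 3/16.

(3/8, 7/16, 3/16)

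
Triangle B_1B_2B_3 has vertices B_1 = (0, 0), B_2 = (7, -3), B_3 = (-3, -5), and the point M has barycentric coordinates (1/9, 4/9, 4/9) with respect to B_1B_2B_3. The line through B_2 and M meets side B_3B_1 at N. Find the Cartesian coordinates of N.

(-12/5, -4)

Line B_2M meets B_3B_1 where the B_2-coordinate vanishes; zeroing M's B_2-weight and renormalizing leaves B_3, B_1-weights 4/9 : 1/9 → (4/5, 1/5).
So N = (4/5)·B_3 + (1/5)·B_1 = (-12/5, -4).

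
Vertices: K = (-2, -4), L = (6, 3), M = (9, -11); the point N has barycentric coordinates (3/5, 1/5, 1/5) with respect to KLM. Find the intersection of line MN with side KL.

Line MN meets KL where the M-coordinate vanishes; zeroing N's M-weight and renormalizing leaves K, L-weights 3/5 : 1/5 → (3/4, 1/4).
So J = (3/4)·K + (1/4)·L = (0, -9/4).

(0, -9/4)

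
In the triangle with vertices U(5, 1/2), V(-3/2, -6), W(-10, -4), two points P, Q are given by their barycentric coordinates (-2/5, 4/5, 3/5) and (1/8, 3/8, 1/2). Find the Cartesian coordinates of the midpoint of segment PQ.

Barycentric coordinates of the midpoint are the average: (-11/80, 47/80, 11/20).
Converting: (-11/80)·U + (47/80)·V + (11/20)·W = (-1131/160, -927/160).

(-1131/160, -927/160)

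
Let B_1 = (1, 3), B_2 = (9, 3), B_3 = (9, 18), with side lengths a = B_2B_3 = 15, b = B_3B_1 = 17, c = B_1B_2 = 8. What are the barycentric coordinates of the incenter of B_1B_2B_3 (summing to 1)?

The incenter has barycentric coordinates proportional to the opposite side lengths: (15 : 17 : 8).
Normalizing by 15+17+8 = 40 gives (3/8, 17/40, 1/5).

(3/8, 17/40, 1/5)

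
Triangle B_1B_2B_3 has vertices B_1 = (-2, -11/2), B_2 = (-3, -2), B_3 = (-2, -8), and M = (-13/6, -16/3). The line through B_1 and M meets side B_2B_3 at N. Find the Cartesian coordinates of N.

(-5/2, -5)

Barycentric coordinates of M with respect to B_1B_2B_3: (2/3, 1/6, 1/6).
On side B_2B_3 the B_1-coordinate is zero; dropping M's B_1-weight 2/3 and renormalizing the remaining 1/6 : 1/6 gives weights 1/2, 1/2 on B_2, B_3.
N = (1/2)·(-3, -2) + (1/2)·(-2, -8) = (-5/2, -5).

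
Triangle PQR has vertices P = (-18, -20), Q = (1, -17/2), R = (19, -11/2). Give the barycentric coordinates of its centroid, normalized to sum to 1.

(1/3, 1/3, 1/3)

The centroid is the average of the vertices, so each weight is 1/3.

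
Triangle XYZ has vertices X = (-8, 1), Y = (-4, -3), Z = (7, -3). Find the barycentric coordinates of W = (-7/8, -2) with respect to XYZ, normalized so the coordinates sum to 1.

Signed area of the reference triangle: [XYZ] = ½·((-8)·(-3−(-3)) + (-4)·(-3−1) + 7·(1−(-3))) = ½·(0 + 16 + 28) = 22.
[WYZ] = ½·((-7/8)·(-3−(-3)) + (-4)·(-3−(-2)) + 7·(-2−(-3))) = ½·(0 + 4 + 7) = 11/2, so the X-coordinate is (11/2)/22 = 1/4.
[XWZ] = ½·((-8)·(-2−(-3)) + (-7/8)·(-3−1) + 7·(1−(-2))) = ½·(-8 + 7/2 + 21) = 33/4, so the Y-coordinate is 3/8.
[XYW] = ½·((-8)·(-3−(-2)) + (-4)·(-2−1) + (-7/8)·(1−(-3))) = ½·(8 + 12 − 7/2) = 33/4, so the Z-coordinate is 3/8.
Check: 1/4 + 3/8 + 3/8 = 1.

(1/4, 3/8, 3/8)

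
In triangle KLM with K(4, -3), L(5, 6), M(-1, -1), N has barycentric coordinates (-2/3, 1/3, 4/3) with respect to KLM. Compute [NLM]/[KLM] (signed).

The signed ratio [NLM]/[KLM] equals the barycentric coordinate of N at vertex K, which is -2/3.

-2/3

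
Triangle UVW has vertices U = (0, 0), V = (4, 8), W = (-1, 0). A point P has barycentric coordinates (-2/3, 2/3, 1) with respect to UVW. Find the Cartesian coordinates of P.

P = (-2/3)·U + (2/3)·V + 1·W.
x-coordinate: (-2/3)·0 + (2/3)·4 + 1·(-1) = 5/3.
y-coordinate: (-2/3)·0 + (2/3)·8 + 1·0 = 16/3.

(5/3, 16/3)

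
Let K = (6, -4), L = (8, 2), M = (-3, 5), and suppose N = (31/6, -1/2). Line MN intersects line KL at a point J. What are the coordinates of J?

Barycentric coordinates of N with respect to KLM: (1/2, 1/3, 1/6).
On side KL the M-coordinate is zero; dropping N's M-weight 1/6 and renormalizing the remaining 1/2 : 1/3 gives weights 3/5, 2/5 on K, L.
J = (3/5)·(6, -4) + (2/5)·(8, 2) = (34/5, -8/5).

(34/5, -8/5)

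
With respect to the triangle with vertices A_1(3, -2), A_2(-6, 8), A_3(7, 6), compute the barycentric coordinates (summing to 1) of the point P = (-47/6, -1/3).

(1, 5/6, -5/6)

Signed area of the reference triangle: [A_1A_2A_3] = ½·(3·(8−6) + (-6)·(6−(-2)) + 7·(-2−8)) = ½·(6 − 48 − 70) = -56.
[PA_2A_3] = ½·((-47/6)·(8−6) + (-6)·(6−(-1/3)) + 7·(-1/3−8)) = ½·(-47/3 − 38 − 175/3) = -56, so the A_1-coordinate is (-56)/(-56) = 1.
[A_1PA_3] = ½·(3·(-1/3−6) + (-47/6)·(6−(-2)) + 7·(-2−(-1/3))) = ½·(-19 − 188/3 − 35/3) = -140/3, so the A_2-coordinate is 5/6.
[A_1A_2P] = ½·(3·(8−(-1/3)) + (-6)·(-1/3−(-2)) + (-47/6)·(-2−8)) = ½·(25 − 10 + 235/3) = 140/3, so the A_3-coordinate is -5/6.
Check: 1 + 5/6 − 5/6 = 1.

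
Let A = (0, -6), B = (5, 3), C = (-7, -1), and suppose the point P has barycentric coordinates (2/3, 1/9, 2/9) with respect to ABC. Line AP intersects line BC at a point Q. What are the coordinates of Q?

Line AP meets BC where the A-coordinate vanishes; zeroing P's A-weight and renormalizing leaves B, C-weights 1/9 : 2/9 → (1/3, 2/3).
So Q = (1/3)·B + (2/3)·C = (-3, 1/3).

(-3, 1/3)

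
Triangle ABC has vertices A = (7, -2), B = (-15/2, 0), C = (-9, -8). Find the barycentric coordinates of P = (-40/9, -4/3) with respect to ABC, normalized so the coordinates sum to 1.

Signed area of the reference triangle: [ABC] = ½·(7·(0−(-8)) + (-15/2)·(-8−(-2)) + (-9)·(-2−0)) = ½·(56 + 45 + 18) = 119/2.
[PBC] = ½·((-40/9)·(0−(-8)) + (-15/2)·(-8−(-4/3)) + (-9)·(-4/3−0)) = ½·(-320/9 + 50 + 12) = 119/9, so the A-coordinate is (119/9)/(119/2) = 2/9.
[APC] = ½·(7·(-4/3−(-8)) + (-40/9)·(-8−(-2)) + (-9)·(-2−(-4/3))) = ½·(140/3 + 80/3 + 6) = 119/3, so the B-coordinate is 2/3.
[ABP] = ½·(7·(0−(-4/3)) + (-15/2)·(-4/3−(-2)) + (-40/9)·(-2−0)) = ½·(28/3 − 5 + 80/9) = 119/18, so the C-coordinate is 1/9.

(2/9, 2/3, 1/9)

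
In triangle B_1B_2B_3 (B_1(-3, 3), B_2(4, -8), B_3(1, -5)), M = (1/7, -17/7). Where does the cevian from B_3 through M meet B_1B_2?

Barycentric coordinates of M with respect to B_1B_2B_3: (3/7, 2/7, 2/7).
On side B_1B_2 the B_3-coordinate is zero; dropping M's B_3-weight 2/7 and renormalizing the remaining 3/7 : 2/7 gives weights 3/5, 2/5 on B_1, B_2.
N = (3/5)·(-3, 3) + (2/5)·(4, -8) = (-1/5, -7/5).

(-1/5, -7/5)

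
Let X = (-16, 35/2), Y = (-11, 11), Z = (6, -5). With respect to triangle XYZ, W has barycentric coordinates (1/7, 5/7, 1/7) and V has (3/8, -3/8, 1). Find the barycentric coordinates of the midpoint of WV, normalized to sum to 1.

Since both coordinate triples sum to 1, the midpoint's barycentrics are the componentwise average.
(1/7+3/8)/2 = 29/112; similarly 19/112 and 4/7.

(29/112, 19/112, 4/7)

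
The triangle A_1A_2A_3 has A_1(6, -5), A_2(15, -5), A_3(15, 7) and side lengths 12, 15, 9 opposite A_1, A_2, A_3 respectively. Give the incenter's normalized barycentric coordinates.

The incenter has barycentric coordinates proportional to the opposite side lengths: (12 : 15 : 9).
Normalizing by 12+15+9 = 36 gives (1/3, 5/12, 1/4).

(1/3, 5/12, 1/4)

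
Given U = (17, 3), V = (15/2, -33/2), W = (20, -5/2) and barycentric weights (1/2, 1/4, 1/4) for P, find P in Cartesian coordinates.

(123/8, -13/4)

P = (1/2)·U + (1/4)·V + (1/4)·W.
x-coordinate: (1/2)·17 + (1/4)·(15/2) + (1/4)·20 = 123/8.
y-coordinate: (1/2)·3 + (1/4)·(-33/2) + (1/4)·(-5/2) = -13/4.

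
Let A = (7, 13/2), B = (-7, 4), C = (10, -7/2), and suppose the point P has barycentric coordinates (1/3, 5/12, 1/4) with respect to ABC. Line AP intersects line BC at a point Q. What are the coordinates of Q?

Line AP meets BC where the A-coordinate vanishes; zeroing P's A-weight and renormalizing leaves B, C-weights 5/12 : 1/4 → (5/8, 3/8).
So Q = (5/8)·B + (3/8)·C = (-5/8, 19/16).

(-5/8, 19/16)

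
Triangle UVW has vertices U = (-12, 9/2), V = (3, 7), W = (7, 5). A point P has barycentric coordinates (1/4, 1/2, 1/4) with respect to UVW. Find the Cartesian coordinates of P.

(1/4, 47/8)

P = (1/4)·U + (1/2)·V + (1/4)·W.
x-coordinate: (1/4)·(-12) + (1/2)·3 + (1/4)·7 = 1/4.
y-coordinate: (1/4)·(9/2) + (1/2)·7 + (1/4)·5 = 47/8.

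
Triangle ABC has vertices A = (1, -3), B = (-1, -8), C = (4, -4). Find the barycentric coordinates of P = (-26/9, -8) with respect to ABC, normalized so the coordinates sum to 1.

(4/9, 10/9, -5/9)

Signed area of the reference triangle: [ABC] = ½·(1·(-8−(-4)) + (-1)·(-4−(-3)) + 4·(-3−(-8))) = ½·(-4 + 1 + 20) = 17/2.
[PBC] = ½·((-26/9)·(-8−(-4)) + (-1)·(-4−(-8)) + 4·(-8−(-8))) = ½·(104/9 − 4 + 0) = 34/9, so the A-coordinate is (34/9)/(17/2) = 4/9.
[APC] = ½·(1·(-8−(-4)) + (-26/9)·(-4−(-3)) + 4·(-3−(-8))) = ½·(-4 + 26/9 + 20) = 85/9, so the B-coordinate is 10/9.
[ABP] = ½·(1·(-8−(-8)) + (-1)·(-8−(-3)) + (-26/9)·(-3−(-8))) = ½·(0 + 5 − 130/9) = -85/18, so the C-coordinate is -5/9.
Check: 4/9 + 10/9 − 5/9 = 1.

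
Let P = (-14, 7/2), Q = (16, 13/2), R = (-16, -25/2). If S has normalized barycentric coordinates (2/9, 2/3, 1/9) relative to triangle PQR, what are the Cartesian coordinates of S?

S = (2/9)·P + (2/3)·Q + (1/9)·R.
x-coordinate: (2/9)·(-14) + (2/3)·16 + (1/9)·(-16) = 52/9.
y-coordinate: (2/9)·(7/2) + (2/3)·(13/2) + (1/9)·(-25/2) = 67/18.

(52/9, 67/18)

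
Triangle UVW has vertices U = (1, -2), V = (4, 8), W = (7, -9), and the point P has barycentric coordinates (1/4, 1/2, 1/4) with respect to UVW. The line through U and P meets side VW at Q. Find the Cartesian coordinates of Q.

Line UP meets VW where the U-coordinate vanishes; zeroing P's U-weight and renormalizing leaves V, W-weights 1/2 : 1/4 → (2/3, 1/3).
So Q = (2/3)·V + (1/3)·W = (5, 7/3).

(5, 7/3)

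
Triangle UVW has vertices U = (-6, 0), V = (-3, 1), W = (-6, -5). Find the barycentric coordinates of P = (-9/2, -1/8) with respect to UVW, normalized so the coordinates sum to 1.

(3/8, 1/2, 1/8)

Signed area of the reference triangle: [UVW] = ½·((-6)·(1−(-5)) + (-3)·(-5−0) + (-6)·(0−1)) = ½·(-36 + 15 + 6) = -15/2.
[PVW] = ½·((-9/2)·(1−(-5)) + (-3)·(-5−(-1/8)) + (-6)·(-1/8−1)) = ½·(-27 + 117/8 + 27/4) = -45/16, so the U-coordinate is (-45/16)/(-15/2) = 3/8.
[UPW] = ½·((-6)·(-1/8−(-5)) + (-9/2)·(-5−0) + (-6)·(0−(-1/8))) = ½·(-117/4 + 45/2 − 3/4) = -15/4, so the V-coordinate is 1/2.
[UVP] = ½·((-6)·(1−(-1/8)) + (-3)·(-1/8−0) + (-9/2)·(0−1)) = ½·(-27/4 + 3/8 + 9/2) = -15/16, so the W-coordinate is 1/8.
Check: 3/8 + 1/2 + 1/8 = 1.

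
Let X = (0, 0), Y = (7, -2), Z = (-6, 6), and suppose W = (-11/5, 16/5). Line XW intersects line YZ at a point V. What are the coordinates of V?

(-11/4, 4)

Barycentric coordinates of W with respect to XYZ: (1/5, 1/5, 3/5).
On side YZ the X-coordinate is zero; dropping W's X-weight 1/5 and renormalizing the remaining 1/5 : 3/5 gives weights 1/4, 3/4 on Y, Z.
V = (1/4)·(7, -2) + (3/4)·(-6, 6) = (-11/4, 4).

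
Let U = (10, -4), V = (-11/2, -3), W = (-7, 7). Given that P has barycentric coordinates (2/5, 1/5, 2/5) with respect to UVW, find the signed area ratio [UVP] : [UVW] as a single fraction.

The signed ratio [UVP]/[UVW] equals the barycentric coordinate of P at vertex W, which is 2/5.

2/5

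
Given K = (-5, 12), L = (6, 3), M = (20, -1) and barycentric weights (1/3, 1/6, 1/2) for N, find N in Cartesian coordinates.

(28/3, 4)

N = (1/3)·K + (1/6)·L + (1/2)·M.
x-coordinate: (1/3)·(-5) + (1/6)·6 + (1/2)·20 = 28/3.
y-coordinate: (1/3)·12 + (1/6)·3 + (1/2)·(-1) = 4.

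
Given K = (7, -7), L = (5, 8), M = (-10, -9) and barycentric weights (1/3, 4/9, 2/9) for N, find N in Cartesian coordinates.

(7/3, -7/9)

N = (1/3)·K + (4/9)·L + (2/9)·M.
x-coordinate: (1/3)·7 + (4/9)·5 + (2/9)·(-10) = 7/3.
y-coordinate: (1/3)·(-7) + (4/9)·8 + (2/9)·(-9) = -7/9.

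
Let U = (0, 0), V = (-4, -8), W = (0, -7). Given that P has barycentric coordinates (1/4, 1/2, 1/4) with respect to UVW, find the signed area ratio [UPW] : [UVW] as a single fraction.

The signed ratio [UPW]/[UVW] equals the barycentric coordinate of P at vertex V, which is 1/2.

1/2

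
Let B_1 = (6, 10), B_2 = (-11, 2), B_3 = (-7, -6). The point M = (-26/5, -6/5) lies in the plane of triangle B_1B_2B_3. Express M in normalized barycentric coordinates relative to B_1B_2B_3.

(1/5, 1/5, 3/5)

Signed area of the reference triangle: [B_1B_2B_3] = ½·(6·(2−(-6)) + (-11)·(-6−10) + (-7)·(10−2)) = ½·(48 + 176 − 56) = 84.
[MB_2B_3] = ½·((-26/5)·(2−(-6)) + (-11)·(-6−(-6/5)) + (-7)·(-6/5−2)) = ½·(-208/5 + 264/5 + 112/5) = 84/5, so the B_1-coordinate is (84/5)/84 = 1/5.
[B_1MB_3] = ½·(6·(-6/5−(-6)) + (-26/5)·(-6−10) + (-7)·(10−(-6/5))) = ½·(144/5 + 416/5 − 392/5) = 84/5, so the B_2-coordinate is 1/5.
[B_1B_2M] = ½·(6·(2−(-6/5)) + (-11)·(-6/5−10) + (-26/5)·(10−2)) = ½·(96/5 + 616/5 − 208/5) = 252/5, so the B_3-coordinate is 3/5.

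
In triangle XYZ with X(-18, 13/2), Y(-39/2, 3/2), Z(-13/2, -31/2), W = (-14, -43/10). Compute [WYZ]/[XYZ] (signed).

[XYZ] = ½·((-18)·(3/2−(-31/2)) + (-39/2)·(-31/2−(13/2)) + (-13/2)·(13/2−(3/2))) = ½·(-306 + 429 − 65/2) = 181/4.
[WYZ] = ½·((-14)·(3/2−(-31/2)) + (-39/2)·(-31/2−(-43/10)) + (-13/2)·(-43/10−(3/2))) = ½·(-238 + 1092/5 + 377/10) = 181/20, so the ratio is (181/20)/(181/4) = 1/5.

1/5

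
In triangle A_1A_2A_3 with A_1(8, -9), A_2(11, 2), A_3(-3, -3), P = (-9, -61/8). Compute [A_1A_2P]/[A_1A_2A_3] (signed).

11/8

[A_1A_2A_3] = ½·(8·(2−(-3)) + 11·(-3−(-9)) + (-3)·(-9−2)) = ½·(40 + 66 + 33) = 139/2.
[A_1A_2P] = ½·(8·(2−(-61/8)) + 11·(-61/8−(-9)) + (-9)·(-9−2)) = ½·(77 + 121/8 + 99) = 1529/16, so the ratio is (1529/16)/(139/2) = 11/8.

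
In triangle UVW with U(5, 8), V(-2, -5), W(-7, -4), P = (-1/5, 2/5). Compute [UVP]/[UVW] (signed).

1/5

[UVW] = ½·(5·(-5−(-4)) + (-2)·(-4−8) + (-7)·(8−(-5))) = ½·(-5 + 24 − 91) = -36.
[UVP] = ½·(5·(-5−(2/5)) + (-2)·(2/5−8) + (-1/5)·(8−(-5))) = ½·(-27 + 76/5 − 13/5) = -36/5, so the ratio is (-36/5)/(-36) = 1/5.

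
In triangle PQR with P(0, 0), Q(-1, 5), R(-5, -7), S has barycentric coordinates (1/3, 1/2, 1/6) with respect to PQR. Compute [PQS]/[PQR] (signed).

The signed ratio [PQS]/[PQR] equals the barycentric coordinate of S at vertex R, which is 1/6.

1/6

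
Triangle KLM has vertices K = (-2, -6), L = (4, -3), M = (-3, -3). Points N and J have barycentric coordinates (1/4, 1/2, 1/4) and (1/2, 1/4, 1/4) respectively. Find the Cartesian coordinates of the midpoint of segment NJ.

Barycentric coordinates of the midpoint are the average: (3/8, 3/8, 1/4).
Converting: (3/8)·K + (3/8)·L + (1/4)·M = (0, -33/8).

(0, -33/8)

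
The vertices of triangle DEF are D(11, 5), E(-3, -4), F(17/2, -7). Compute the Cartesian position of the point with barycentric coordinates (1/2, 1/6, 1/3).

(47/6, -1/2)

G = (1/2)·D + (1/6)·E + (1/3)·F.
x-coordinate: (1/2)·11 + (1/6)·(-3) + (1/3)·(17/2) = 47/6.
y-coordinate: (1/2)·5 + (1/6)·(-4) + (1/3)·(-7) = -1/2.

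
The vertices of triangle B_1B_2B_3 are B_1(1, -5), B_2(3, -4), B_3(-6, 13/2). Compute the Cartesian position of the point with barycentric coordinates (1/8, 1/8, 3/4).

M = (1/8)·B_1 + (1/8)·B_2 + (3/4)·B_3.
x-coordinate: (1/8)·1 + (1/8)·3 + (3/4)·(-6) = -4.
y-coordinate: (1/8)·(-5) + (1/8)·(-4) + (3/4)·(13/2) = 15/4.

(-4, 15/4)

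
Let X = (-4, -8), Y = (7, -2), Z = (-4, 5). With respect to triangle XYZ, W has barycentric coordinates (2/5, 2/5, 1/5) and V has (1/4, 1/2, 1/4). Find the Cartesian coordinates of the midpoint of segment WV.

(19/20, -19/8)

Barycentric coordinates of the midpoint are the average: (13/40, 9/20, 9/40).
Converting: (13/40)·X + (9/20)·Y + (9/40)·Z = (19/20, -19/8).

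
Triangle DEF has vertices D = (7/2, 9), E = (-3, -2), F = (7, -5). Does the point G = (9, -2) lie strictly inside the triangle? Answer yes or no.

Barycentric coordinates of G: (72/259, -11/37, 264/259).
The three coordinates are positive, negative, positive; a point is interior exactly when all three are positive.

no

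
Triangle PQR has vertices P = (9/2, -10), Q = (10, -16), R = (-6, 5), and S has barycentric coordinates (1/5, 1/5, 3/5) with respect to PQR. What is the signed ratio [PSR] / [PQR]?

1/5

The signed ratio [PSR]/[PQR] equals the barycentric coordinate of S at vertex Q, which is 1/5.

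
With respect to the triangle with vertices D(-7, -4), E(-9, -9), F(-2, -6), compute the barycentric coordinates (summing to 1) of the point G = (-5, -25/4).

(1/4, 1/4, 1/2)

Signed area of the reference triangle: [DEF] = ½·((-7)·(-9−(-6)) + (-9)·(-6−(-4)) + (-2)·(-4−(-9))) = ½·(21 + 18 − 10) = 29/2.
[GEF] = ½·((-5)·(-9−(-6)) + (-9)·(-6−(-25/4)) + (-2)·(-25/4−(-9))) = ½·(15 − 9/4 − 11/2) = 29/8, so the D-coordinate is (29/8)/(29/2) = 1/4.
[DGF] = ½·((-7)·(-25/4−(-6)) + (-5)·(-6−(-4)) + (-2)·(-4−(-25/4))) = ½·(7/4 + 10 − 9/2) = 29/8, so the E-coordinate is 1/4.
[DEG] = ½·((-7)·(-9−(-25/4)) + (-9)·(-25/4−(-4)) + (-5)·(-4−(-9))) = ½·(77/4 + 81/4 − 25) = 29/4, so the F-coordinate is 1/2.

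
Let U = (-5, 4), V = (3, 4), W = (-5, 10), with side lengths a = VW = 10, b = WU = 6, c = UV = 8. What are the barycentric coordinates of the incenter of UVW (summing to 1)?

(5/12, 1/4, 1/3)

The incenter has barycentric coordinates proportional to the opposite side lengths: (10 : 6 : 8).
Normalizing by 10+6+8 = 24 gives (5/12, 1/4, 1/3).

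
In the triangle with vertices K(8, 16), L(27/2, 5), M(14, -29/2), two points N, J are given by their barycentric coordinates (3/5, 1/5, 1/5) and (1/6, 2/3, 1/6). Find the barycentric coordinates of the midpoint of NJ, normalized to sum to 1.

(23/60, 13/30, 11/60)

Since both coordinate triples sum to 1, the midpoint's barycentrics are the componentwise average.
(3/5+1/6)/2 = 23/60; similarly 13/30 and 11/60.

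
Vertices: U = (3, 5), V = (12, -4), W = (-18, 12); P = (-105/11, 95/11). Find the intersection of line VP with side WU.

Barycentric coordinates of P with respect to UVW: (3/11, 1/11, 7/11).
On side WU the V-coordinate is zero; dropping P's V-weight 1/11 and renormalizing the remaining 7/11 : 3/11 gives weights 7/10, 3/10 on W, U.
Q = (7/10)·(-18, 12) + (3/10)·(3, 5) = (-117/10, 99/10).

(-117/10, 99/10)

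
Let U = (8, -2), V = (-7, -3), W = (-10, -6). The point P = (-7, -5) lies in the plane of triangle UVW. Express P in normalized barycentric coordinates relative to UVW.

Signed area of the reference triangle: [UVW] = ½·(8·(-3−(-6)) + (-7)·(-6−(-2)) + (-10)·(-2−(-3))) = ½·(24 + 28 − 10) = 21.
[PVW] = ½·((-7)·(-3−(-6)) + (-7)·(-6−(-5)) + (-10)·(-5−(-3))) = ½·(-21 + 7 + 20) = 3, so the U-coordinate is 3/21 = 1/7.
[UPW] = ½·(8·(-5−(-6)) + (-7)·(-6−(-2)) + (-10)·(-2−(-5))) = ½·(8 + 28 − 30) = 3, so the V-coordinate is 1/7.
[UVP] = ½·(8·(-3−(-5)) + (-7)·(-5−(-2)) + (-7)·(-2−(-3))) = ½·(16 + 21 − 7) = 15, so the W-coordinate is 5/7.
Check: 1/7 + 1/7 + 5/7 = 1.

(1/7, 1/7, 5/7)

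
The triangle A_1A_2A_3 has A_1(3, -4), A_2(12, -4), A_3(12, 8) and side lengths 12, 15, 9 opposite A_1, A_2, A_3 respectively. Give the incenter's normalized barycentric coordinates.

The incenter has barycentric coordinates proportional to the opposite side lengths: (12 : 15 : 9).
Normalizing by 12+15+9 = 36 gives (1/3, 5/12, 1/4).

(1/3, 5/12, 1/4)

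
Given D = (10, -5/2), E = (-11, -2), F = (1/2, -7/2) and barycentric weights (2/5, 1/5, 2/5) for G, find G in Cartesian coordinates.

(2, -14/5)

G = (2/5)·D + (1/5)·E + (2/5)·F.
x-coordinate: (2/5)·10 + (1/5)·(-11) + (2/5)·(1/2) = 2.
y-coordinate: (2/5)·(-5/2) + (1/5)·(-2) + (2/5)·(-7/2) = -14/5.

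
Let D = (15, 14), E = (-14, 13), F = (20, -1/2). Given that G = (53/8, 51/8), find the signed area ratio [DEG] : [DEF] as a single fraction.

[DEF] = ½·(15·(13−(-1/2)) + (-14)·(-1/2−14) + 20·(14−13)) = ½·(405/2 + 203 + 20) = 851/4.
[DEG] = ½·(15·(13−(51/8)) + (-14)·(51/8−14) + (53/8)·(14−13)) = ½·(795/8 + 427/4 + 53/8) = 851/8, so the ratio is (851/8)/(851/4) = 1/2.

1/2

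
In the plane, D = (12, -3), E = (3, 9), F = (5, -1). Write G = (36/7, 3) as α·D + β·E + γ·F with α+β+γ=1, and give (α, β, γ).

Signed area of the reference triangle: [DEF] = ½·(12·(9−(-1)) + 3·(-1−(-3)) + 5·(-3−9)) = ½·(120 + 6 − 60) = 33.
[GEF] = ½·((36/7)·(9−(-1)) + 3·(-1−3) + 5·(3−9)) = ½·(360/7 − 12 − 30) = 33/7, so the D-coordinate is (33/7)/33 = 1/7.
[DGF] = ½·(12·(3−(-1)) + (36/7)·(-1−(-3)) + 5·(-3−3)) = ½·(48 + 72/7 − 30) = 99/7, so the E-coordinate is 3/7.
[DEG] = ½·(12·(9−3) + 3·(3−(-3)) + (36/7)·(-3−9)) = ½·(72 + 18 − 432/7) = 99/7, so the F-coordinate is 3/7.

(1/7, 3/7, 3/7)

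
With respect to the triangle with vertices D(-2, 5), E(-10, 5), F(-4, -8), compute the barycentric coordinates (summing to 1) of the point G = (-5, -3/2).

Signed area of the reference triangle: [DEF] = ½·((-2)·(5−(-8)) + (-10)·(-8−5) + (-4)·(5−5)) = ½·(-26 + 130 + 0) = 52.
[GEF] = ½·((-5)·(5−(-8)) + (-10)·(-8−(-3/2)) + (-4)·(-3/2−5)) = ½·(-65 + 65 + 26) = 13, so the D-coordinate is 13/52 = 1/4.
[DGF] = ½·((-2)·(-3/2−(-8)) + (-5)·(-8−5) + (-4)·(5−(-3/2))) = ½·(-13 + 65 − 26) = 13, so the E-coordinate is 1/4.
[DEG] = ½·((-2)·(5−(-3/2)) + (-10)·(-3/2−5) + (-5)·(5−5)) = ½·(-13 + 65 + 0) = 26, so the F-coordinate is 1/2.
Check: 1/4 + 1/4 + 1/2 = 1.

(1/4, 1/4, 1/2)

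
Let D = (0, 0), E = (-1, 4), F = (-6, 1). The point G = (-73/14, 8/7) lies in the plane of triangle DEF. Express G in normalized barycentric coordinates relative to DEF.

(1/14, 1/14, 6/7)

Signed area of the reference triangle: [DEF] = ½·(0·(4−1) + (-1)·(1−0) + (-6)·(0−4)) = ½·(0 − 1 + 24) = 23/2.
[GEF] = ½·((-73/14)·(4−1) + (-1)·(1−(8/7)) + (-6)·(8/7−4)) = ½·(-219/14 + 1/7 + 120/7) = 23/28, so the D-coordinate is (23/28)/(23/2) = 1/14.
[DGF] = ½·(0·(8/7−1) + (-73/14)·(1−0) + (-6)·(0−(8/7))) = ½·(0 − 73/14 + 48/7) = 23/28, so the E-coordinate is 1/14.
[DEG] = ½·(0·(4−(8/7)) + (-1)·(8/7−0) + (-73/14)·(0−4)) = ½·(0 − 8/7 + 146/7) = 69/7, so the F-coordinate is 6/7.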